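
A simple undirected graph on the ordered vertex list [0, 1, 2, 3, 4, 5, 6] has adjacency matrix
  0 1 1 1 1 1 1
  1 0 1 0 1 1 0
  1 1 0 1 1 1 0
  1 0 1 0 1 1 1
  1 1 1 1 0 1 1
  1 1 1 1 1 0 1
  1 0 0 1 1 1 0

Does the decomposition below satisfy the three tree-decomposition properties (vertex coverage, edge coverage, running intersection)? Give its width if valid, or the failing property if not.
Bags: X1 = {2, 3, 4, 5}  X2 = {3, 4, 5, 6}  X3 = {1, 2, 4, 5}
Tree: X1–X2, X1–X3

A tree decomposition must satisfy three properties: every vertex lies in some bag; for every edge, both endpoints lie together in some bag; and for every vertex, the bags containing it form a connected subtree. Here vertex 0 appears in no bag, so the decomposition is invalid.

No — vertex 0 appears in no bag.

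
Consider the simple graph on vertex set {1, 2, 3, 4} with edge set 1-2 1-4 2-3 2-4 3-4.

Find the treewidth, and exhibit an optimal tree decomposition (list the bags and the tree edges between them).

Treewidth 2.
One optimal decomposition is:
Bags: B1 = {2, 3, 4}  B2 = {1, 2, 4}
Tree: B1–B2

The largest bag has 3 vertices, giving width 2; this decomposition certifies tw(G) ≤ 2. For the lower bound, the 3 vertices {1, 2, 4} are pairwise adjacent, and any tree decomposition puts a clique entirely inside one bag — forcing width ≥ 2. Therefore the treewidth is 2.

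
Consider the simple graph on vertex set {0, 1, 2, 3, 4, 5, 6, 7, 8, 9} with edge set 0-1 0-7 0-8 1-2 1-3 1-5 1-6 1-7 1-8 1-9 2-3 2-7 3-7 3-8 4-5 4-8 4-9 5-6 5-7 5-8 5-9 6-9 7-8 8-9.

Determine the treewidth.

A width-3 tree decomposition is:
Bags: B1 = {1, 5, 8, 9}  B2 = {1, 5, 7, 8}  B3 = {1, 3, 7, 8}  B4 = {0, 1, 7, 8}  B5 = {4, 5, 8, 9}  B6 = {1, 5, 6, 9}  B7 = {1, 2, 3, 7}
Tree: B1–B2, B2–B3, B2–B4, B1–B5, B1–B6, B3–B7
The largest bag has 4 vertices, giving width 3; this decomposition certifies tw(G) ≤ 3. Conversely, {1, 5, 8, 9} is a clique of size 4, and the vertices of any clique must share a bag in every tree decomposition; so some bag has ≥ 4 vertices and tw(G) ≥ 3. Combining the bounds, tw(G) = 3.

3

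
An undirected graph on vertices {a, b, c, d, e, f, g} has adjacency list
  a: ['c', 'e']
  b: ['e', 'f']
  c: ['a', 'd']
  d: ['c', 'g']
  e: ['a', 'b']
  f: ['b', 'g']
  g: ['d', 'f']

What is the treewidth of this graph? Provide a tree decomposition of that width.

The largest bag has 3 vertices, giving width 2; this decomposition certifies tw(G) ≤ 2. For the lower bound, G contains the cycle e–b–f–g–d–c–a–e, so G is not a forest; only forests have treewidth ≤ 1, hence tw(G) ≥ 2. Hence tw(G) = 2 exactly.

Treewidth 2.
One such decomposition:
Bags: B1 = {b, e, f}  B2 = {e, f, g}  B3 = {d, e, g}  B4 = {c, d, e}  B5 = {a, c, e}
Tree: B1–B2, B2–B3, B3–B4, B4–B5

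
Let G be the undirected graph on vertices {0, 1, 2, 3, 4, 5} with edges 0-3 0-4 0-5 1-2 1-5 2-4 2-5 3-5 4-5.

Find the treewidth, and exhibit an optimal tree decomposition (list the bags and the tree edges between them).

Treewidth 2.
Bags: B1 = {1, 2, 5}  B2 = {2, 4, 5}  B3 = {0, 4, 5}  B4 = {0, 3, 5}
Tree: B1–B2, B2–B3, B3–B4

The largest bag has 3 vertices, giving width 2; this decomposition certifies tw(G) ≤ 2. For the lower bound, the 3 vertices {0, 3, 5} are pairwise adjacent, and any tree decomposition puts a clique entirely inside one bag — forcing width ≥ 2. The upper and lower bounds meet at 2, so that is the treewidth.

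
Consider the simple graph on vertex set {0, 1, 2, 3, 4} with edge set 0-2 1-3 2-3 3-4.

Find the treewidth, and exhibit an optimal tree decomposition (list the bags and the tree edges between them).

Treewidth 1.
Bags: B1 = {2, 3}  B2 = {0, 2}  B3 = {3, 4}  B4 = {1, 3}
Tree: B1–B2, B1–B3, B1–B4

Each bag holds 2 vertices, so the decomposition has width 1, which upper-bounds the treewidth. Since G has at least one edge (e.g. 2–3), it is not an edgeless graph, so tw(G) ≥ 1. Hence tw(G) = 1 exactly.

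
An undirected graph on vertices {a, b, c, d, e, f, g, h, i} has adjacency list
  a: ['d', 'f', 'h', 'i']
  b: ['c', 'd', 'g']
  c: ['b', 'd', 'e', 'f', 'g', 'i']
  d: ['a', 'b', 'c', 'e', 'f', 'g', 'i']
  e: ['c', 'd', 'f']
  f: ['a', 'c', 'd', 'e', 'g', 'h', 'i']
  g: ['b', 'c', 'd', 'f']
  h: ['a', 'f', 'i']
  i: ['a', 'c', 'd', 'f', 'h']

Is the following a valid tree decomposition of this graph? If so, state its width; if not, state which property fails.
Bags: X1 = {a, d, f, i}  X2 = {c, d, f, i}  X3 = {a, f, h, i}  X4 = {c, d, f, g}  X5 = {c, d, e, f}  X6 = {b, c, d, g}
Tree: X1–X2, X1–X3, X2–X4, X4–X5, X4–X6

Every vertex of G appears in some bag (union = {a, b, c, d, e, f, g, h, i}); every edge is covered by a bag; and for each vertex v the set of bags containing v is connected in the bag tree. The decomposition is therefore valid. The largest bag has 4 vertices, so the width is 3.

Yes; width 3.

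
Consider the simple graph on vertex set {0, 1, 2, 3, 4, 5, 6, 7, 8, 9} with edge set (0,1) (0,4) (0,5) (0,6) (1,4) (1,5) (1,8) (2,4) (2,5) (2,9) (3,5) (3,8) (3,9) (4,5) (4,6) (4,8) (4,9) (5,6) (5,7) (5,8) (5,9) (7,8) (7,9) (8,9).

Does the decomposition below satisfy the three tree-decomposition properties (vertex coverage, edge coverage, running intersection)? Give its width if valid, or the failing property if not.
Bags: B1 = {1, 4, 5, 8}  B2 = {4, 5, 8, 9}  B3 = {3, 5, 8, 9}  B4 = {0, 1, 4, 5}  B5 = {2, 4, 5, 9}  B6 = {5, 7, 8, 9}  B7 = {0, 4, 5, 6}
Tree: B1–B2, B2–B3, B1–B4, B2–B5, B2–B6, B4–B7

Yes; width 3.

Checking the three conditions: (i) the bags cover all of {0, 1, 2, 3, 4, 5, 6, 7, 8, 9}; (ii) for each edge, some bag contains both endpoints; (iii) the bags containing any fixed vertex form a subtree. All hold, so the decomposition is valid with width 4 − 1 = 3.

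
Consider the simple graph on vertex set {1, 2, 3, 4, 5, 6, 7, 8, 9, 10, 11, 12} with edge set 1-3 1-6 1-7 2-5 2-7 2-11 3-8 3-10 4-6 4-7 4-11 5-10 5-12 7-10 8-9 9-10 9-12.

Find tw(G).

3

A width-3 tree decomposition is:
Bags: B1 = {3, 8, 9, 12}  B2 = {3, 9, 10, 12}  B3 = {3, 5, 10, 12}  B4 = {1, 3, 5, 10}  B5 = {1, 5, 7, 10}  B6 = {1, 2, 5, 7}  B7 = {1, 2, 6, 7}  B8 = {2, 4, 6, 7}  B9 = {2, 4, 6, 11}
Tree: B1–B2, B2–B3, B3–B4, B4–B5, B5–B6, B6–B7, B7–B8, B8–B9
Each bag holds 4 vertices, so the decomposition has width 3, which upper-bounds the treewidth. For the lower bound: the 4 vertex sets {8,9,12}, {3}, {10}, {1,2,5,7} are disjoint, each induces a connected subgraph, and every pair is joined by at least one edge of G. Contracting each set to a single vertex therefore yields K_{4} as a minor, and since treewidth is minor-monotone, tw(G) ≥ tw(K_{4}) = 3. Therefore the treewidth is 3.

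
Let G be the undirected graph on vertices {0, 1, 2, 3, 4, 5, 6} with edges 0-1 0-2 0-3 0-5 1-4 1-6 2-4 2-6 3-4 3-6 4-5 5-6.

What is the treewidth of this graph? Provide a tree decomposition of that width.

Each bag holds 4 vertices, so the decomposition has width 3, which upper-bounds the treewidth. For the lower bound: the 4 vertex sets {1,6}, {0,2}, {4}, {3} are disjoint, each induces a connected subgraph, and every pair is joined by at least one edge of G. Contracting each set to a single vertex therefore yields K_{4} as a minor, and since treewidth is minor-monotone, tw(G) ≥ tw(K_{4}) = 3. Therefore the treewidth is 3.

Treewidth 3.
One optimal decomposition is:
Bags: B1 = {0, 1, 4, 6}  B2 = {0, 2, 4, 6}  B3 = {0, 3, 4, 6}  B4 = {0, 4, 5, 6}
Tree: B1–B2, B2–B3, B3–B4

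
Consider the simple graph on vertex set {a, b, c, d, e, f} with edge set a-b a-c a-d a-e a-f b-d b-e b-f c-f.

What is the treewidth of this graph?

A width-2 tree decomposition is:
Bags: B1 = {a, b, f}  B2 = {a, b, d}  B3 = {a, b, e}  B4 = {a, c, f}
Tree: B1–B2, B2–B3, B1–B4
Every bag has size at most 3, so the width is 3 − 1 = 2 and tw(G) ≤ 2. For the lower bound, the 3 vertices {a, c, f} are pairwise adjacent, and any tree decomposition puts a clique entirely inside one bag — forcing width ≥ 2. Hence tw(G) = 2 exactly.

2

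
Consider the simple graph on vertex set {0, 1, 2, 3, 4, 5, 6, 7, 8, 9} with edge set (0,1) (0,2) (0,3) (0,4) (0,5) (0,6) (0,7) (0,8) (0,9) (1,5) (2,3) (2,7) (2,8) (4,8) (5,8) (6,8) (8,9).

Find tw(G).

2

A width-2 tree decomposition is:
Bags: B1 = {0, 2, 8}  B2 = {0, 6, 8}  B3 = {0, 2, 3}  B4 = {0, 5, 8}  B5 = {0, 2, 7}  B6 = {0, 4, 8}  B7 = {0, 1, 5}  B8 = {0, 8, 9}
Tree: B1–B2, B1–B3, B2–B4, B1–B5, B1–B6, B4–B7, B6–B8
Every bag has size at most 3, so the width is 3 − 1 = 2 and tw(G) ≤ 2. On the other hand G contains the 3-clique {0, 2, 8}. A clique must lie in a single bag of any decomposition, so no decomposition can have width below 2. Hence tw(G) = 2 exactly.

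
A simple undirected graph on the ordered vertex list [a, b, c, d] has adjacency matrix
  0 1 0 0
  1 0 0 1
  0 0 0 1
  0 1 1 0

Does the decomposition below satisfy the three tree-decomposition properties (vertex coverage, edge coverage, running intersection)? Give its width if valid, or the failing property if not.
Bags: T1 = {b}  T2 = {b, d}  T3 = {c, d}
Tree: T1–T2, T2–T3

No — vertex a appears in no bag.

A tree decomposition must satisfy three properties: every vertex lies in some bag; for every edge, both endpoints lie together in some bag; and for every vertex, the bags containing it form a connected subtree. Here vertex a appears in no bag, so the decomposition is invalid.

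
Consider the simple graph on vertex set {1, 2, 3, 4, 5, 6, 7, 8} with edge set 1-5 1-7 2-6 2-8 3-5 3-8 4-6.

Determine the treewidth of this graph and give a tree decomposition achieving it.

Treewidth 1.
Bags: B1 = {4, 6}  B2 = {2, 6}  B3 = {2, 8}  B4 = {3, 8}  B5 = {3, 5}  B6 = {1, 5}  B7 = {1, 7}
Tree: B1–B2, B2–B3, B3–B4, B4–B5, B5–B6, B6–B7

The largest bag has 2 vertices, giving width 1; this decomposition certifies tw(G) ≤ 1. Since G has at least one edge (e.g. 4–6), it is not an edgeless graph, so tw(G) ≥ 1. The upper and lower bounds meet at 1, so that is the treewidth.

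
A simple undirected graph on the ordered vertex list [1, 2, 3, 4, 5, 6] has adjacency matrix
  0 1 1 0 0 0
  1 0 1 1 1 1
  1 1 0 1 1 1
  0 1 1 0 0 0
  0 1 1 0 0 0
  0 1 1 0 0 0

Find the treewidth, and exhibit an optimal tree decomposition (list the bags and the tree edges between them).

Treewidth 2.
One such decomposition:
Bags: B1 = {2, 3, 6}  B2 = {2, 3, 4}  B3 = {2, 3, 5}  B4 = {1, 2, 3}
Tree: B1–B2, B1–B3, B1–B4

The largest bag has 3 vertices, giving width 2; this decomposition certifies tw(G) ≤ 2. For the lower bound, the 3 vertices {1, 2, 3} are pairwise adjacent, and any tree decomposition puts a clique entirely inside one bag — forcing width ≥ 2. Combining the bounds, tw(G) = 2.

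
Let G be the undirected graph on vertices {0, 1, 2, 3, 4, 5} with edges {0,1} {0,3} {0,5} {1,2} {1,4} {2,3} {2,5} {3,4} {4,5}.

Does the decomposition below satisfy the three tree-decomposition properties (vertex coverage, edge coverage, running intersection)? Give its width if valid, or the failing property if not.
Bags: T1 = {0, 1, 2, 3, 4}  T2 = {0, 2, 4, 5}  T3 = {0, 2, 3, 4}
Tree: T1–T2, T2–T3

A tree decomposition must satisfy three properties: every vertex lies in some bag; for every edge, both endpoints lie together in some bag; and for every vertex, the bags containing it form a connected subtree. Here bags containing vertex 3 are not connected in the tree, so the decomposition is invalid.

No — bags containing vertex 3 are not connected in the tree.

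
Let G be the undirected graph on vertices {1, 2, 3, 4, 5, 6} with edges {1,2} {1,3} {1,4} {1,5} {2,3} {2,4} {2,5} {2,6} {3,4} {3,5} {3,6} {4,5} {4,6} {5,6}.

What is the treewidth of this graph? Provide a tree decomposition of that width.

Every bag has size at most 5, so the width is 5 − 1 = 4 and tw(G) ≤ 4. On the other hand G contains the 5-clique {1, 2, 3, 4, 5}. A clique must lie in a single bag of any decomposition, so no decomposition can have width below 4. The upper and lower bounds meet at 4, so that is the treewidth.

Treewidth 4.
Bags: B1 = {2, 3, 4, 5, 6}  B2 = {1, 2, 3, 4, 5}
Tree: B1–B2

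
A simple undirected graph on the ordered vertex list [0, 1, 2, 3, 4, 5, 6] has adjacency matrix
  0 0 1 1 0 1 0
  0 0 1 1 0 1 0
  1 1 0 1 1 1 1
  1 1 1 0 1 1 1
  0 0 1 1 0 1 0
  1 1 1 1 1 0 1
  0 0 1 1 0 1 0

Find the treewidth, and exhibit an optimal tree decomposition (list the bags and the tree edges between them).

Treewidth 3.
One such decomposition:
Bags: B1 = {0, 2, 3, 5}  B2 = {1, 2, 3, 5}  B3 = {2, 3, 5, 6}  B4 = {2, 3, 4, 5}
Tree: B1–B2, B2–B3, B2–B4

Each bag holds 4 vertices, so the decomposition has width 3, which upper-bounds the treewidth. For the lower bound, the 4 vertices {0, 2, 3, 5} are pairwise adjacent, and any tree decomposition puts a clique entirely inside one bag — forcing width ≥ 3. Combining the bounds, tw(G) = 3.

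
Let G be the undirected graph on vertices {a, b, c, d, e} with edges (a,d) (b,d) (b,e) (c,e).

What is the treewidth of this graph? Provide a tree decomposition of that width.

Treewidth 1.
One such decomposition:
Bags: B1 = {c, e}  B2 = {b, e}  B3 = {b, d}  B4 = {a, d}
Tree: B1–B2, B2–B3, B3–B4

Every bag has size at most 2, so the width is 2 − 1 = 1 and tw(G) ≤ 1. G has an edge, so its treewidth is at least 1. The upper and lower bounds meet at 1, so that is the treewidth.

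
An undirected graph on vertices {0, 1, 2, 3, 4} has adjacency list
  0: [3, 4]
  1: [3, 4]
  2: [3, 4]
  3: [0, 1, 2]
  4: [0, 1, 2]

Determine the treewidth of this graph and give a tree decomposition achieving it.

Every bag has size at most 3, so the width is 3 − 1 = 2 and tw(G) ≤ 2. For the lower bound, G contains the cycle 0–4–1–3–0, so G is not a forest; only forests have treewidth ≤ 1, hence tw(G) ≥ 2. Combining the bounds, tw(G) = 2.

Treewidth 2.
One optimal decomposition is:
Bags: B1 = {0, 3, 4}  B2 = {1, 3, 4}  B3 = {2, 3, 4}
Tree: B1–B2, B2–B3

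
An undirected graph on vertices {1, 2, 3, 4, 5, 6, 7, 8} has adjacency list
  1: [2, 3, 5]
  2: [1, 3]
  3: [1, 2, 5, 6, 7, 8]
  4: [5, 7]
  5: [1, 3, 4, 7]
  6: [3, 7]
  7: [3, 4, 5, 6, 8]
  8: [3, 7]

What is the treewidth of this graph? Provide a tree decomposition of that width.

Treewidth 2.
One such decomposition:
Bags: B1 = {3, 7, 8}  B2 = {3, 5, 7}  B3 = {1, 3, 5}  B4 = {3, 6, 7}  B5 = {1, 2, 3}  B6 = {4, 5, 7}
Tree: B1–B2, B2–B3, B2–B4, B3–B5, B2–B6

Every bag has size at most 3, so the width is 3 − 1 = 2 and tw(G) ≤ 2. Conversely, {1, 2, 3} is a clique of size 3, and the vertices of any clique must share a bag in every tree decomposition; so some bag has ≥ 3 vertices and tw(G) ≥ 2. Therefore the treewidth is 2.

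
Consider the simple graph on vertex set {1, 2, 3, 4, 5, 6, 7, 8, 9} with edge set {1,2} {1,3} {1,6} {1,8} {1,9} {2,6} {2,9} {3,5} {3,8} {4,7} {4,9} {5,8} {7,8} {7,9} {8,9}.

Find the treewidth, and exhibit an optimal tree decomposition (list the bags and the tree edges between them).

Treewidth 2.
One optimal decomposition is:
Bags: B1 = {1, 2, 9}  B2 = {1, 8, 9}  B3 = {1, 2, 6}  B4 = {7, 8, 9}  B5 = {1, 3, 8}  B6 = {3, 5, 8}  B7 = {4, 7, 9}
Tree: B1–B2, B1–B3, B2–B4, B2–B5, B5–B6, B4–B7

The largest bag has 3 vertices, giving width 2; this decomposition certifies tw(G) ≤ 2. For the lower bound, the 3 vertices {1, 8, 9} are pairwise adjacent, and any tree decomposition puts a clique entirely inside one bag — forcing width ≥ 2. Hence tw(G) = 2 exactly.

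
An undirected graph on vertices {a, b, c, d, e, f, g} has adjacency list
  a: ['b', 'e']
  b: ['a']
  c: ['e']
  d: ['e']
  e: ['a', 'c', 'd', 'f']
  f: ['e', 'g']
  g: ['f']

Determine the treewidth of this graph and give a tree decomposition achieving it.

Treewidth 1.
One optimal decomposition is:
Bags: B1 = {f, g}  B2 = {e, f}  B3 = {d, e}  B4 = {a, e}  B5 = {c, e}  B6 = {a, b}
Tree: B1–B2, B2–B3, B3–B4, B4–B5, B4–B6

Each bag holds 2 vertices, so the decomposition has width 1, which upper-bounds the treewidth. Any graph with an edge has treewidth ≥ 1, and G has the edge f–g. Combining the bounds, tw(G) = 1.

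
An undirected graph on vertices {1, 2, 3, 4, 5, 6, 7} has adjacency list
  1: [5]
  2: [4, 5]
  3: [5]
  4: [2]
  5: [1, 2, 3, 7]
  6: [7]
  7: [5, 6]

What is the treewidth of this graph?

1

A width-1 tree decomposition is:
Bags: B1 = {1, 5}  B2 = {5, 7}  B3 = {2, 5}  B4 = {6, 7}  B5 = {3, 5}  B6 = {2, 4}
Tree: B1–B2, B1–B3, B2–B4, B2–B5, B3–B6
Every bag has size at most 2, so the width is 2 − 1 = 1 and tw(G) ≤ 1. Any graph with an edge has treewidth ≥ 1, and G has the edge 5–1. Combining the bounds, tw(G) = 1.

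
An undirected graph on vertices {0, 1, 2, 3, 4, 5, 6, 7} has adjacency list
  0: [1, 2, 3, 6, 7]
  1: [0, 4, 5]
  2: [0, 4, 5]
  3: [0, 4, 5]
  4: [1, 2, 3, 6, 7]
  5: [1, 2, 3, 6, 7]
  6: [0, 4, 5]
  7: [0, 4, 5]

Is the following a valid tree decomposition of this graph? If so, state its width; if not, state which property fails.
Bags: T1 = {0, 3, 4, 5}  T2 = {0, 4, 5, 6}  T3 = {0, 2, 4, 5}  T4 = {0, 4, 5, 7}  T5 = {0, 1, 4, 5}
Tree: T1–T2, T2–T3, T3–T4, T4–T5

Vertex coverage: the bags together contain {0, 1, 2, 3, 4, 5, 6, 7}, the full vertex set. Edge coverage: each edge of G has both endpoints in at least one bag. Running intersection: for every vertex, the bags containing it form a connected subtree. All three properties hold, so this is a valid tree decomposition of width max|bag| − 1 = 3, and hence tw(G) ≤ 3.

Yes; width 3.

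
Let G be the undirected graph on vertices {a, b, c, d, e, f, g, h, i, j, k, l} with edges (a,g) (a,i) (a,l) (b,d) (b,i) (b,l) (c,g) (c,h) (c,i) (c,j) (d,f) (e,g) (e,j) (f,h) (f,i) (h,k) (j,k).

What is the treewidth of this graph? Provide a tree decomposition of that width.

The largest bag has 4 vertices, giving width 3; this decomposition certifies tw(G) ≤ 3. For the lower bound: the 4 vertex sets {b,d,l}, {a}, {i}, {c,f,g,h} are disjoint, each induces a connected subgraph, and every pair is joined by at least one edge of G. Contracting each set to a single vertex therefore yields K_{4} as a minor, and since treewidth is minor-monotone, tw(G) ≥ tw(K_{4}) = 3. Combining the bounds, tw(G) = 3.

Treewidth 3.
One optimal decomposition is:
Bags: B1 = {a, b, d, l}  B2 = {a, b, d, i}  B3 = {a, d, f, i}  B4 = {a, f, g, i}  B5 = {c, f, g, i}  B6 = {c, f, g, h}  B7 = {c, e, g, h}  B8 = {c, e, h, j}  B9 = {e, h, j, k}
Tree: B1–B2, B2–B3, B3–B4, B4–B5, B5–B6, B6–B7, B7–B8, B8–B9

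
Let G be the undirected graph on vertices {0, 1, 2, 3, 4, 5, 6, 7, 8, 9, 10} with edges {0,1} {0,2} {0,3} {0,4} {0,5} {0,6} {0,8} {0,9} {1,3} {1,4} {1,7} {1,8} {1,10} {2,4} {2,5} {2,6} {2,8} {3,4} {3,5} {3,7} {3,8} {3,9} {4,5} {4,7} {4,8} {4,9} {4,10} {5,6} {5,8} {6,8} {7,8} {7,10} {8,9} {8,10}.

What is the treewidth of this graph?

4

A width-4 tree decomposition is:
Bags: B1 = {0, 1, 3, 4, 8}  B2 = {0, 3, 4, 5, 8}  B3 = {0, 2, 4, 5, 8}  B4 = {1, 3, 4, 7, 8}  B5 = {0, 3, 4, 8, 9}  B6 = {0, 2, 5, 6, 8}  B7 = {1, 4, 7, 8, 10}
Tree: B1–B2, B2–B3, B1–B4, B1–B5, B3–B6, B4–B7
Each bag holds 5 vertices, so the decomposition has width 4, which upper-bounds the treewidth. Conversely, {0, 2, 4, 5, 8} is a clique of size 5, and the vertices of any clique must share a bag in every tree decomposition; so some bag has ≥ 5 vertices and tw(G) ≥ 4. Combining the bounds, tw(G) = 4.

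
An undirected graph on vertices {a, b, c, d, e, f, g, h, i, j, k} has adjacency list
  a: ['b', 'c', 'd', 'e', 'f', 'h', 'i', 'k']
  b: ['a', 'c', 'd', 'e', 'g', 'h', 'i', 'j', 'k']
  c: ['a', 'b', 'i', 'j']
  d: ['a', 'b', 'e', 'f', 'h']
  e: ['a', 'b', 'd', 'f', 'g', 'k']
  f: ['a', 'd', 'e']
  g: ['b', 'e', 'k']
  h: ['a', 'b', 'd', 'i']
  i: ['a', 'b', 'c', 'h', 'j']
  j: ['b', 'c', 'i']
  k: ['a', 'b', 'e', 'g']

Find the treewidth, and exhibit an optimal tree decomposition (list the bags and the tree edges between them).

Treewidth 3.
One such decomposition:
Bags: B1 = {a, b, d, e}  B2 = {a, b, d, h}  B3 = {a, d, e, f}  B4 = {a, b, h, i}  B5 = {a, b, c, i}  B6 = {b, c, i, j}  B7 = {a, b, e, k}  B8 = {b, e, g, k}
Tree: B1–B2, B1–B3, B2–B4, B4–B5, B5–B6, B1–B7, B7–B8

The largest bag has 4 vertices, giving width 3; this decomposition certifies tw(G) ≤ 3. On the other hand G contains the 4-clique {a, d, e, f}. A clique must lie in a single bag of any decomposition, so no decomposition can have width below 3. Hence tw(G) = 3 exactly.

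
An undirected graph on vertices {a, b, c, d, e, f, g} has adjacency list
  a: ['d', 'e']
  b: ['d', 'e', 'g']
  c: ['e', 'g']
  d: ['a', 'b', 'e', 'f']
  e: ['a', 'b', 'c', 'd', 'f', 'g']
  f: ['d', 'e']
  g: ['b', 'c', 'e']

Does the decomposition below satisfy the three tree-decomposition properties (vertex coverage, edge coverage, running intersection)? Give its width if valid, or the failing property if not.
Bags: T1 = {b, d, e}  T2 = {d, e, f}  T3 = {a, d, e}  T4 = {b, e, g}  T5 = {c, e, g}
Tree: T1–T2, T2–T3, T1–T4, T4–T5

Yes; width 2.

Vertex coverage: the bags together contain {a, b, c, d, e, f, g}, the full vertex set. Edge coverage: each edge of G has both endpoints in at least one bag. Running intersection: for every vertex, the bags containing it form a connected subtree. All three properties hold, so this is a valid tree decomposition of width max|bag| − 1 = 2, and hence tw(G) ≤ 2.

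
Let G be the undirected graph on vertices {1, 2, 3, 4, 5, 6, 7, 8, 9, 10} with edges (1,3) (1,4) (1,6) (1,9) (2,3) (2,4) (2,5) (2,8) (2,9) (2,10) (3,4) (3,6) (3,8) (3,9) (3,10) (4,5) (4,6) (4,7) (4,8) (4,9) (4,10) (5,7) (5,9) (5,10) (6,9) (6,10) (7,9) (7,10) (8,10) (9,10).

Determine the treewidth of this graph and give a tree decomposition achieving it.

Treewidth 4.
One such decomposition:
Bags: B1 = {2, 3, 4, 9, 10}  B2 = {3, 4, 6, 9, 10}  B3 = {1, 3, 4, 6, 9}  B4 = {2, 4, 5, 9, 10}  B5 = {2, 3, 4, 8, 10}  B6 = {4, 5, 7, 9, 10}
Tree: B1–B2, B2–B3, B1–B4, B1–B5, B4–B6

Every bag has size at most 5, so the width is 5 − 1 = 4 and tw(G) ≤ 4. Conversely, {2, 3, 4, 8, 10} is a clique of size 5, and the vertices of any clique must share a bag in every tree decomposition; so some bag has ≥ 5 vertices and tw(G) ≥ 4. Hence tw(G) = 4 exactly.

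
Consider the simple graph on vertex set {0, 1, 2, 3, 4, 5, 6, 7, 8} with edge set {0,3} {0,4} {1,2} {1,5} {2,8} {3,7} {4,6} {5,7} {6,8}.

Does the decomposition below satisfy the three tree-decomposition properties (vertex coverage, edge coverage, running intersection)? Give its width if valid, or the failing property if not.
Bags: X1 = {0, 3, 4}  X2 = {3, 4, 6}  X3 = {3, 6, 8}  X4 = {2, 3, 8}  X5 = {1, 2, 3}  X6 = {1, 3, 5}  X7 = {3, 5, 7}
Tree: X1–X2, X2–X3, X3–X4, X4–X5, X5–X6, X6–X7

Yes; width 2.

Vertex coverage: the bags together contain {0, 1, 2, 3, 4, 5, 6, 7, 8}, the full vertex set. Edge coverage: each edge of G has both endpoints in at least one bag. Running intersection: for every vertex, the bags containing it form a connected subtree. All three properties hold, so this is a valid tree decomposition of width max|bag| − 1 = 2, and hence tw(G) ≤ 2.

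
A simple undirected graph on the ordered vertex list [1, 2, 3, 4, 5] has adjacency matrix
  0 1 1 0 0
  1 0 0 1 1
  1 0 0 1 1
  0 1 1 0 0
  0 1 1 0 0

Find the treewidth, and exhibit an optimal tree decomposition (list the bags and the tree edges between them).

Treewidth 2.
One optimal decomposition is:
Bags: B1 = {2, 3, 5}  B2 = {1, 2, 3}  B3 = {2, 3, 4}
Tree: B1–B2, B2–B3

Every bag has size at most 3, so the width is 3 − 1 = 2 and tw(G) ≤ 2. For the lower bound, G contains the cycle 2–5–3–1–2, so G is not a forest; only forests have treewidth ≤ 1, hence tw(G) ≥ 2. Therefore the treewidth is 2.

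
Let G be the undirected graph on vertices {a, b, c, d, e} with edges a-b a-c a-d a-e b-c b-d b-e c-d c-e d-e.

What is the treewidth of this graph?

4

A width-4 tree decomposition is:
Bags: B1 = {a, b, c, d, e}
Tree: (single bag)
With just one bag of size 5, the width is 5 − 1 = 4, so tw(G) ≤ 4. Conversely, {a, b, c, d, e} is a clique of size 5, and the vertices of any clique must share a bag in every tree decomposition; so some bag has ≥ 5 vertices and tw(G) ≥ 4. Hence tw(G) = 4 exactly.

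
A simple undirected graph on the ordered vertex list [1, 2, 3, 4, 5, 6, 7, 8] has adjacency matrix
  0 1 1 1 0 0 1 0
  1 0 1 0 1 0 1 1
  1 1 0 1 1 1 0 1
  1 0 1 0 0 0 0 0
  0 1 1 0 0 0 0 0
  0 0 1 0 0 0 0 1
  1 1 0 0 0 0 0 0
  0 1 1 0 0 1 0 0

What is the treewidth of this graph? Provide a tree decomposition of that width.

The largest bag has 3 vertices, giving width 2; this decomposition certifies tw(G) ≤ 2. For the lower bound, the 3 vertices {2, 3, 8} are pairwise adjacent, and any tree decomposition puts a clique entirely inside one bag — forcing width ≥ 2. Hence tw(G) = 2 exactly.

Treewidth 2.
One optimal decomposition is:
Bags: B1 = {1, 2, 3}  B2 = {1, 3, 4}  B3 = {2, 3, 5}  B4 = {1, 2, 7}  B5 = {2, 3, 8}  B6 = {3, 6, 8}
Tree: B1–B2, B1–B3, B1–B4, B3–B5, B5–B6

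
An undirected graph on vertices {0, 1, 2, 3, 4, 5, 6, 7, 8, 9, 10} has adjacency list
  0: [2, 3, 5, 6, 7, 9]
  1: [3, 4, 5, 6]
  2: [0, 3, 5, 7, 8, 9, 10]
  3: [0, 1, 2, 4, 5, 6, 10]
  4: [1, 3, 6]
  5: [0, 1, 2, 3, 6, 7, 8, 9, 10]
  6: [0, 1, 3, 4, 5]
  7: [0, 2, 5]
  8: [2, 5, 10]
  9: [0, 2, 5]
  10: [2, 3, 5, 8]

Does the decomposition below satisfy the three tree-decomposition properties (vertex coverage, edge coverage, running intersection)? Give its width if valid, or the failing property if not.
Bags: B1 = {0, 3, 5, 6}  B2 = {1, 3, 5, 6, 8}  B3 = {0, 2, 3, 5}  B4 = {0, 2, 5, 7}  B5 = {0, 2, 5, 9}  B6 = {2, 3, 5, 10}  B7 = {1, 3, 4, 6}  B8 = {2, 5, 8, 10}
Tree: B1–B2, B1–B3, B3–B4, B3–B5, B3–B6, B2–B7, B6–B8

A tree decomposition must satisfy three properties: every vertex lies in some bag; for every edge, both endpoints lie together in some bag; and for every vertex, the bags containing it form a connected subtree. Here bags containing vertex 8 are not connected in the tree, so the decomposition is invalid.

No — bags containing vertex 8 are not connected in the tree.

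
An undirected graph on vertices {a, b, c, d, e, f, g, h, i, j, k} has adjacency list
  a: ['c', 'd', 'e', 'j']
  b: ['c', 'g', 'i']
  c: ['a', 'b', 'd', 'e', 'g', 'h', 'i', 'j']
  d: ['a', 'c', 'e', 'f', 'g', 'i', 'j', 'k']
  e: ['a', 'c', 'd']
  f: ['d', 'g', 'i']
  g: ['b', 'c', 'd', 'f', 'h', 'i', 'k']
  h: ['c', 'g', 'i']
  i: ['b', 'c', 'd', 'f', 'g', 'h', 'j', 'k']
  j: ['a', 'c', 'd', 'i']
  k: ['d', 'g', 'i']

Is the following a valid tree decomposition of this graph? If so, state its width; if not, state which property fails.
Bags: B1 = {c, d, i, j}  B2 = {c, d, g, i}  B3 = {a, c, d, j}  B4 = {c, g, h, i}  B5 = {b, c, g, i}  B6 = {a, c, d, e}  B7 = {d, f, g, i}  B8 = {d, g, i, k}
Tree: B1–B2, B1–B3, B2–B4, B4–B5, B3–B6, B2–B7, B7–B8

Yes; width 3.

Every vertex of G appears in some bag (union = {a, b, c, d, e, f, g, h, i, j, k}); every edge is covered by a bag; and for each vertex v the set of bags containing v is connected in the bag tree. The decomposition is therefore valid. The largest bag has 4 vertices, so the width is 3.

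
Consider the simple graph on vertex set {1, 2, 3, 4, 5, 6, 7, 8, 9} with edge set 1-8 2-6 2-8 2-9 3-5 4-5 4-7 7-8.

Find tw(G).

A width-1 tree decomposition is:
Bags: B1 = {2, 8}  B2 = {2, 9}  B3 = {7, 8}  B4 = {4, 7}  B5 = {1, 8}  B6 = {4, 5}  B7 = {2, 6}  B8 = {3, 5}
Tree: B1–B2, B1–B3, B3–B4, B3–B5, B4–B6, B2–B7, B6–B8
Every bag has size at most 2, so the width is 2 − 1 = 1 and tw(G) ≤ 1. Since G has at least one edge (e.g. 2–8), it is not an edgeless graph, so tw(G) ≥ 1. Hence tw(G) = 1 exactly.

1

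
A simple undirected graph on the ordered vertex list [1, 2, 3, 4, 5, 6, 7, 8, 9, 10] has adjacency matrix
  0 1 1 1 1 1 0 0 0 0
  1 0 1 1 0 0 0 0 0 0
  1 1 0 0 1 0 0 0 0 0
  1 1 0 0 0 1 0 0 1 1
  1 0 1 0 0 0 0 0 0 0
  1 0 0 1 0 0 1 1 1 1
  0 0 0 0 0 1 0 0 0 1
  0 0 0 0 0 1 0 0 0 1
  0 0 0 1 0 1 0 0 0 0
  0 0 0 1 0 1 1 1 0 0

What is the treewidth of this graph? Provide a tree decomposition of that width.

Treewidth 2.
Bags: B1 = {1, 2, 4}  B2 = {1, 4, 6}  B3 = {1, 2, 3}  B4 = {4, 6, 9}  B5 = {4, 6, 10}  B6 = {6, 8, 10}  B7 = {1, 3, 5}  B8 = {6, 7, 10}
Tree: B1–B2, B1–B3, B2–B4, B2–B5, B5–B6, B3–B7, B5–B8

Each bag holds 3 vertices, so the decomposition has width 2, which upper-bounds the treewidth. Conversely, {1, 2, 3} is a clique of size 3, and the vertices of any clique must share a bag in every tree decomposition; so some bag has ≥ 3 vertices and tw(G) ≥ 2. Therefore the treewidth is 2.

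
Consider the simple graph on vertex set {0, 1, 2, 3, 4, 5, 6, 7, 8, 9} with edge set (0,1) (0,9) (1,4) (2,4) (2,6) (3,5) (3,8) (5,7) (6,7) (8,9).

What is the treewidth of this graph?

A width-2 tree decomposition is:
Bags: B1 = {2, 6, 7}  B2 = {2, 5, 7}  B3 = {2, 3, 5}  B4 = {2, 3, 8}  B5 = {2, 8, 9}  B6 = {0, 2, 9}  B7 = {0, 1, 2}  B8 = {1, 2, 4}
Tree: B1–B2, B2–B3, B3–B4, B4–B5, B5–B6, B6–B7, B7–B8
Every bag has size at most 3, so the width is 3 − 1 = 2 and tw(G) ≤ 2. The edges 2–6–7–5–3–8–9–0–1–4–2 form a cycle, so G is not a tree and its treewidth is at least 2. The upper and lower bounds meet at 2, so that is the treewidth.

2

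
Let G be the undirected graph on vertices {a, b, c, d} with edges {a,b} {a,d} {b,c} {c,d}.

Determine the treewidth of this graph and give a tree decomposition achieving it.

Treewidth 2.
Bags: B1 = {b, c, d}  B2 = {a, b, d}
Tree: B1–B2

Every bag has size at most 3, so the width is 3 − 1 = 2 and tw(G) ≤ 2. Since d–c–b–a–d is a cycle in G, G is not acyclic. Forests are exactly the graphs of treewidth ≤ 1, so tw(G) ≥ 2. The upper and lower bounds meet at 2, so that is the treewidth.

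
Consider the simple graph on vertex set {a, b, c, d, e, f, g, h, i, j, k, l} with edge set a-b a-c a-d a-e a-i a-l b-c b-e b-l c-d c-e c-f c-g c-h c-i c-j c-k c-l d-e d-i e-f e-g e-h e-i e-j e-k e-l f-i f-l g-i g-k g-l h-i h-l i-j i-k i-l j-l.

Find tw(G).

A width-4 tree decomposition is:
Bags: B1 = {c, e, f, i, l}  B2 = {c, e, i, j, l}  B3 = {c, e, g, i, l}  B4 = {c, e, h, i, l}  B5 = {a, c, e, i, l}  B6 = {c, e, g, i, k}  B7 = {a, c, d, e, i}  B8 = {a, b, c, e, l}
Tree: B1–B2, B2–B3, B3–B4, B4–B5, B3–B6, B5–B7, B5–B8
The largest bag has 5 vertices, giving width 4; this decomposition certifies tw(G) ≤ 4. For the lower bound, the 5 vertices {a, b, c, e, l} are pairwise adjacent, and any tree decomposition puts a clique entirely inside one bag — forcing width ≥ 4. The upper and lower bounds meet at 4, so that is the treewidth.

4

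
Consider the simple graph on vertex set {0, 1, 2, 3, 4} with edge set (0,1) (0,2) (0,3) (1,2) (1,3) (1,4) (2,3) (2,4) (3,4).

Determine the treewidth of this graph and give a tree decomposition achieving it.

Treewidth 3.
One optimal decomposition is:
Bags: B1 = {0, 1, 2, 3}  B2 = {1, 2, 3, 4}
Tree: B1–B2

Each bag holds 4 vertices, so the decomposition has width 3, which upper-bounds the treewidth. On the other hand G contains the 4-clique {0, 1, 2, 3}. A clique must lie in a single bag of any decomposition, so no decomposition can have width below 3. Therefore the treewidth is 3.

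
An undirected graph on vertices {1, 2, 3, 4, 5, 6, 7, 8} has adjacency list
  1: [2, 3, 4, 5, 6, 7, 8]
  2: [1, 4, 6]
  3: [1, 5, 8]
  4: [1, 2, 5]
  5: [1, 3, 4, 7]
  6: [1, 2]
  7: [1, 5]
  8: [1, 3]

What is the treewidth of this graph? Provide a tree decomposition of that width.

Each bag holds 3 vertices, so the decomposition has width 2, which upper-bounds the treewidth. For the lower bound, the 3 vertices {1, 3, 8} are pairwise adjacent, and any tree decomposition puts a clique entirely inside one bag — forcing width ≥ 2. Therefore the treewidth is 2.

Treewidth 2.
Bags: B1 = {1, 4, 5}  B2 = {1, 3, 5}  B3 = {1, 3, 8}  B4 = {1, 2, 4}  B5 = {1, 5, 7}  B6 = {1, 2, 6}
Tree: B1–B2, B2–B3, B1–B4, B2–B5, B4–B6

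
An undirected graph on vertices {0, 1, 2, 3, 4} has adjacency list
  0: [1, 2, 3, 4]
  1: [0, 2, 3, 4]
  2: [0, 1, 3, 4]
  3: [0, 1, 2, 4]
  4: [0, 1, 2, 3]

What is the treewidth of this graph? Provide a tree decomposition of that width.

Treewidth 4.
One such decomposition:
Bags: B1 = {0, 1, 2, 3, 4}
Tree: (single bag)

With just one bag of size 5, the width is 5 − 1 = 4, so tw(G) ≤ 4. On the other hand G contains the 5-clique {0, 1, 2, 3, 4}. A clique must lie in a single bag of any decomposition, so no decomposition can have width below 4. Hence tw(G) = 4 exactly.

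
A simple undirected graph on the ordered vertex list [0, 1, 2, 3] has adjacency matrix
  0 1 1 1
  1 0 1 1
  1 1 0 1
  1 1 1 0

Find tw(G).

A width-3 tree decomposition is:
Bags: B1 = {0, 1, 2, 3}
Tree: (single bag)
A single bag containing all 4 vertices is trivially a valid decomposition of width 3. Conversely, {0, 1, 2, 3} is a clique of size 4, and the vertices of any clique must share a bag in every tree decomposition; so some bag has ≥ 4 vertices and tw(G) ≥ 3. Combining the bounds, tw(G) = 3.

3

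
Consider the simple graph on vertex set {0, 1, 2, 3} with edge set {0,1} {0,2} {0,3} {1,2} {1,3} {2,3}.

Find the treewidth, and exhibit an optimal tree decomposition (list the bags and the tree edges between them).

Treewidth 3.
One optimal decomposition is:
Bags: B1 = {0, 1, 2, 3}
Tree: (single bag)

With just one bag of size 4, the width is 4 − 1 = 3, so tw(G) ≤ 3. On the other hand G contains the 4-clique {0, 1, 2, 3}. A clique must lie in a single bag of any decomposition, so no decomposition can have width below 3. Hence tw(G) = 3 exactly.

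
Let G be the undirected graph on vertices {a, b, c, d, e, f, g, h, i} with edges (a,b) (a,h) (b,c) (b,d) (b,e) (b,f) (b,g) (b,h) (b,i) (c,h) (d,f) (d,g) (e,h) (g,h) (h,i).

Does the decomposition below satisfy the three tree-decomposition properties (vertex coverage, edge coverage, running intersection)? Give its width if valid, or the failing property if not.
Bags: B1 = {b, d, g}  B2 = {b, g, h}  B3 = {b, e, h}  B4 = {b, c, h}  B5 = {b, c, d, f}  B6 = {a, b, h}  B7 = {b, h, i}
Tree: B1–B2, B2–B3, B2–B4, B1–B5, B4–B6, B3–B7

No — bags containing vertex c are not connected in the tree.

A tree decomposition must satisfy three properties: every vertex lies in some bag; for every edge, both endpoints lie together in some bag; and for every vertex, the bags containing it form a connected subtree. Here bags containing vertex c are not connected in the tree, so the decomposition is invalid.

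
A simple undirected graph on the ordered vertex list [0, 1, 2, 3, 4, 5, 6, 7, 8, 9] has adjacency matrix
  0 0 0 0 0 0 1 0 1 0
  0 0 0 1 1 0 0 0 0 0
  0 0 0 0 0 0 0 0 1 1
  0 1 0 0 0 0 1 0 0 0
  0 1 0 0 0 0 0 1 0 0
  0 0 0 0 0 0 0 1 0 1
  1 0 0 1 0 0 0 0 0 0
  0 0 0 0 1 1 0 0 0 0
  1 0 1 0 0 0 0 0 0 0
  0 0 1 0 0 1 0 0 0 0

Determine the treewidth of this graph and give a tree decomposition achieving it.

Treewidth 2.
One such decomposition:
Bags: B1 = {5, 7, 9}  B2 = {4, 7, 9}  B3 = {1, 4, 9}  B4 = {1, 3, 9}  B5 = {3, 6, 9}  B6 = {0, 6, 9}  B7 = {0, 8, 9}  B8 = {2, 8, 9}
Tree: B1–B2, B2–B3, B3–B4, B4–B5, B5–B6, B6–B7, B7–B8

Each bag holds 3 vertices, so the decomposition has width 2, which upper-bounds the treewidth. Since 9–5–7–4–1–3–6–0–8–2–9 is a cycle in G, G is not acyclic. Forests are exactly the graphs of treewidth ≤ 1, so tw(G) ≥ 2. Combining the bounds, tw(G) = 2.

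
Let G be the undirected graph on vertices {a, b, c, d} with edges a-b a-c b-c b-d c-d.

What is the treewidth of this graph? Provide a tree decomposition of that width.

Each bag holds 3 vertices, so the decomposition has width 2, which upper-bounds the treewidth. On the other hand G contains the 3-clique {b, c, d}. A clique must lie in a single bag of any decomposition, so no decomposition can have width below 2. Therefore the treewidth is 2.

Treewidth 2.
One optimal decomposition is:
Bags: B1 = {b, c, d}  B2 = {a, b, c}
Tree: B1–B2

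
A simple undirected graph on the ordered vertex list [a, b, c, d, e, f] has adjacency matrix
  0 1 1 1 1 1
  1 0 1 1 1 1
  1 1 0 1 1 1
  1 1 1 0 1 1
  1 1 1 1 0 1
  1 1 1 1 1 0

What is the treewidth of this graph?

5

A width-5 tree decomposition is:
Bags: B1 = {a, b, c, d, e, f}
Tree: (single bag)
A single bag containing all 6 vertices is trivially a valid decomposition of width 5. On the other hand G contains the 6-clique {a, b, c, d, e, f}. A clique must lie in a single bag of any decomposition, so no decomposition can have width below 5. Hence tw(G) = 5 exactly.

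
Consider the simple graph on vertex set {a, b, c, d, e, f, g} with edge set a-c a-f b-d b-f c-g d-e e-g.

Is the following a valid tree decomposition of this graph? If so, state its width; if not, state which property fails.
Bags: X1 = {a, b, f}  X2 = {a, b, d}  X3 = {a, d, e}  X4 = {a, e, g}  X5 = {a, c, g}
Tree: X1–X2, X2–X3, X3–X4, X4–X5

Yes; width 2.

Every vertex of G appears in some bag (union = {a, b, c, d, e, f, g}); every edge is covered by a bag; and for each vertex v the set of bags containing v is connected in the bag tree. The decomposition is therefore valid. The largest bag has 3 vertices, so the width is 2.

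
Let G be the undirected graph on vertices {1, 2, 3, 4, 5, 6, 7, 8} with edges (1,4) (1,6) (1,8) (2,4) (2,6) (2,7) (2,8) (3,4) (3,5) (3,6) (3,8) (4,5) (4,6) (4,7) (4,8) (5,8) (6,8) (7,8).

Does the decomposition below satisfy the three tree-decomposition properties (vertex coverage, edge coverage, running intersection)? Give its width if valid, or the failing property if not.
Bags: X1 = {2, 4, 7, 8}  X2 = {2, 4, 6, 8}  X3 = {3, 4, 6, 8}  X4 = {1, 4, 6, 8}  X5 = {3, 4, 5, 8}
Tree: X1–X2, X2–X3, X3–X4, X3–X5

Vertex coverage: the bags together contain {1, 2, 3, 4, 5, 6, 7, 8}, the full vertex set. Edge coverage: each edge of G has both endpoints in at least one bag. Running intersection: for every vertex, the bags containing it form a connected subtree. All three properties hold, so this is a valid tree decomposition of width max|bag| − 1 = 3, and hence tw(G) ≤ 3.

Yes; width 3.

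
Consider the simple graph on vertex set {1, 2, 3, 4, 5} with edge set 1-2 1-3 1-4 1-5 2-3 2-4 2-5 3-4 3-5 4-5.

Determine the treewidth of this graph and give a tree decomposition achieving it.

A single bag containing all 5 vertices is trivially a valid decomposition of width 4. Conversely, {1, 2, 3, 4, 5} is a clique of size 5, and the vertices of any clique must share a bag in every tree decomposition; so some bag has ≥ 5 vertices and tw(G) ≥ 4. Therefore the treewidth is 4.

Treewidth 4.
Bags: B1 = {1, 2, 3, 4, 5}
Tree: (single bag)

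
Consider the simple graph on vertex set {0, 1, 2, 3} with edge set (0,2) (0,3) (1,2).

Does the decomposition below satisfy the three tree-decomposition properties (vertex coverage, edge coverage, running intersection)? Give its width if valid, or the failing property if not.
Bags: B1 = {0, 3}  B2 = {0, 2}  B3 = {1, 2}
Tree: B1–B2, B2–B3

Vertex coverage: the bags together contain {0, 1, 2, 3}, the full vertex set. Edge coverage: each edge of G has both endpoints in at least one bag. Running intersection: for every vertex, the bags containing it form a connected subtree. All three properties hold, so this is a valid tree decomposition of width max|bag| − 1 = 1, and hence tw(G) ≤ 1.

Yes; width 1.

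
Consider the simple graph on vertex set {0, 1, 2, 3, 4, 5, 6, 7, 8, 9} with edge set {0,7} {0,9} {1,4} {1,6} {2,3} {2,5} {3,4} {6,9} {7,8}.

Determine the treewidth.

1

A width-1 tree decomposition is:
Bags: B1 = {2, 5}  B2 = {2, 3}  B3 = {3, 4}  B4 = {1, 4}  B5 = {1, 6}  B6 = {6, 9}  B7 = {0, 9}  B8 = {0, 7}  B9 = {7, 8}
Tree: B1–B2, B2–B3, B3–B4, B4–B5, B5–B6, B6–B7, B7–B8, B8–B9
Each bag holds 2 vertices, so the decomposition has width 1, which upper-bounds the treewidth. Since G has at least one edge (e.g. 5–2), it is not an edgeless graph, so tw(G) ≥ 1. The upper and lower bounds meet at 1, so that is the treewidth.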